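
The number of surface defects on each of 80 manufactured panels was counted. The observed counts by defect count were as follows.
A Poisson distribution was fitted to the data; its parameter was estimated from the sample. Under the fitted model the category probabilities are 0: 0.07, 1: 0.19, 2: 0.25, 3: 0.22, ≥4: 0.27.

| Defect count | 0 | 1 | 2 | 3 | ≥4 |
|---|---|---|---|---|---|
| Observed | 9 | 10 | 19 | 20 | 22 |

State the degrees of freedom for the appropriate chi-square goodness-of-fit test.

There are k = 5 categories and 1 parameter estimated from the data, so df = 5 − 1 − 1 = 3.

3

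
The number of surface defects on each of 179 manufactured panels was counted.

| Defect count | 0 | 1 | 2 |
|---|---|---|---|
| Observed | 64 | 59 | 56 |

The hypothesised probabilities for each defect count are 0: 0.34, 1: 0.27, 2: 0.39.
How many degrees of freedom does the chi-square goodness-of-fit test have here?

2

There are k = 3 categories and no parameters were estimated from the data, so df = 3 − 1 = 2.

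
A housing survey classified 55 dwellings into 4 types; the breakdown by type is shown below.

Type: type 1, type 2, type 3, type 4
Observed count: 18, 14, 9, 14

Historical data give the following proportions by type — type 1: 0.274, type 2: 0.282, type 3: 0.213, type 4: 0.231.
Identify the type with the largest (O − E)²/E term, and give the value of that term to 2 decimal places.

type 3, 0.63

Expected counts E_i = n·p_i: 55×0.274 = 15.07, 55×0.282 = 15.51, 55×0.213 = 11.715, 55×0.231 = 12.705.
cat         O        E   (O−E)²/E
type 1     18    15.07      0.570
type 2     14    15.51      0.147
type 3      9   11.715      0.629
type 4     14   12.705      0.132
The largest term is for type 3: 0.63.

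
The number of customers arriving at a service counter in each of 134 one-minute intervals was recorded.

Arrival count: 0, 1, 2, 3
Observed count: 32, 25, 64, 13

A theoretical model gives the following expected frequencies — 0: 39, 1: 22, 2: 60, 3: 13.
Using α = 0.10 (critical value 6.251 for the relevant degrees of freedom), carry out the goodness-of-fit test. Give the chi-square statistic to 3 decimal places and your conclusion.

1.932; do not reject

cat         O        E   (O−E)²/E
0          32       39     1.2564
1          25       22     0.4091
2          64       60     0.2667
3          13       13     0.0000
Sum = 1.932
df = 3. Since 1.932 < 6.251, we do not reject H₀.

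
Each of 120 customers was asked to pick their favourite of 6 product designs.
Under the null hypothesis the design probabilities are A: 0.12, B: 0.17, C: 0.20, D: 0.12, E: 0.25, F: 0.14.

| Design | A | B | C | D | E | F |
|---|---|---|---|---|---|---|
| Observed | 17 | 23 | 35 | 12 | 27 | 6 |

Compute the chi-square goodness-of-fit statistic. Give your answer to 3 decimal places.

13.485

Expected counts E_i = n·p_i: 120×0.12 = 14.4, 120×0.17 = 20.4, 120×0.20 = 24, 120×0.12 = 14.4, 120×0.25 = 30, 120×0.14 = 16.8.
A: (17 − 14.4)²/14.4 = 6.76/14.4 = 0.4694
B: (23 − 20.4)²/20.4 = 6.76/20.4 = 0.3314
C: (35 − 24)²/24 = 121/24 = 5.0417
D: (12 − 14.4)²/14.4 = 5.76/14.4 = 0.4000
E: (27 − 30)²/30 = 9/30 = 0.3000
F: (6 − 16.8)²/16.8 = 116.64/16.8 = 6.9429
Sum = 13.485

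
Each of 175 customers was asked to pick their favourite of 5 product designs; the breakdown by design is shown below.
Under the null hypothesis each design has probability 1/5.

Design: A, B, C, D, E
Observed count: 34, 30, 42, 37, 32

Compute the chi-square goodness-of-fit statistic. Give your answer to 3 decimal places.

2.514

Under H₀ each category has probability 1/5, so each expected count is 175/5 = 35.
χ² = (34−35)²/35 + (30−35)²/35 + (42−35)²/35 + (37−35)²/35 + (32−35)²/35
   = 0.0286 + 0.7143 + 1.4000 + 0.1143 + 0.2571
Sum = 2.514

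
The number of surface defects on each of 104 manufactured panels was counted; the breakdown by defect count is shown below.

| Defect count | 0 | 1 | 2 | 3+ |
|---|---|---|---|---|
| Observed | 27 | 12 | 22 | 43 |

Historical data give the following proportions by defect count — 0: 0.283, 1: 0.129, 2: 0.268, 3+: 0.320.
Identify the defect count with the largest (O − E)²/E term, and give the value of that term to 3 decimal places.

Expected counts E_i = n·p_i: 104×0.283 = 29.432, 104×0.129 = 13.416, 104×0.268 = 27.872, 104×0.320 = 33.28.
cat         O        E   (O−E)²/E
0          27   29.432     0.2010
1          12   13.416     0.1495
2          22   27.872     1.2371
3+         43    33.28     2.8389
The largest term is for 3+: 2.839.

3+, 2.839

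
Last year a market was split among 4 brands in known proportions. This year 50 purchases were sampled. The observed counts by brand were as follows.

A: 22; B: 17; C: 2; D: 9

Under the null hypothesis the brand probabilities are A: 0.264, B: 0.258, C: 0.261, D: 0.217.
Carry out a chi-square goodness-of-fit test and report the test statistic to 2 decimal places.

16.84

Expected counts E_i = n·p_i: 50×0.264 = 13.2, 50×0.258 = 12.9, 50×0.261 = 13.05, 50×0.217 = 10.85.
χ² = (22−13.2)²/13.2 + (17−12.9)²/12.9 + (2−13.05)²/13.05 + (9−10.85)²/10.85
   = 5.867 + 1.303 + 9.357 + 0.315
Sum = 16.84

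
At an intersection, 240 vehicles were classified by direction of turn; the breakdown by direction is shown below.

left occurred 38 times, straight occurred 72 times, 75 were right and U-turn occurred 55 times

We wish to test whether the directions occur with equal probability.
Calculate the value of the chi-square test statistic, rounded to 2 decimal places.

14.63

Expected count for each of the 4 categories: 240/4 = 60.
χ² = (38−60)²/60 + (72−60)²/60 + (75−60)²/60 + (55−60)²/60
   = 8.067 + 2.400 + 3.750 + 0.417
Sum = 14.63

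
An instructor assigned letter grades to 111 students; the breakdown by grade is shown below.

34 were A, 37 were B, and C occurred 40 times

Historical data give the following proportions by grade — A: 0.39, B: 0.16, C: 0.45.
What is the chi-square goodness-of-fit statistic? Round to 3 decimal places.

24.819

Expected counts E_i = n·p_i: 111×0.39 = 43.29, 111×0.16 = 17.76, 111×0.45 = 49.95.
A: (34 − 43.29)²/43.29 = 86.3041/43.29 = 1.9936
B: (37 − 17.76)²/17.76 = 370.1776/17.76 = 20.8433
C: (40 − 49.95)²/49.95 = 99.0025/49.95 = 1.9820
Sum = 24.819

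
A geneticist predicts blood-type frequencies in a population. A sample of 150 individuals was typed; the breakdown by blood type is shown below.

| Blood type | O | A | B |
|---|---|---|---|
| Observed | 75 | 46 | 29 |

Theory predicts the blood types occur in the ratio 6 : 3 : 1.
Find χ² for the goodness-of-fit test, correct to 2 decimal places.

15.59

Ratio total = 10. Expected counts: 150×6/10 = 90, 150×3/10 = 45, 150×1/10 = 15.
O: (75 − 90)²/90 = 225/90 = 2.500
A: (46 − 45)²/45 = 1/45 = 0.022
B: (29 − 15)²/15 = 196/15 = 13.067
Sum = 15.59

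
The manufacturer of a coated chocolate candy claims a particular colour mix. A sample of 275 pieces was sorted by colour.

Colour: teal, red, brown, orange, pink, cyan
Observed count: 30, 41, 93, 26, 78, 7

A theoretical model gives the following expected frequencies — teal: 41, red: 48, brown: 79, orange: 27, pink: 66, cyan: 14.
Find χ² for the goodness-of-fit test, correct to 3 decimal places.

12.172

teal: (30 − 41)²/41 = 121/41 = 2.9512
red: (41 − 48)²/48 = 49/48 = 1.0208
brown: (93 − 79)²/79 = 196/79 = 2.4810
orange: (26 − 27)²/27 = 1/27 = 0.0370
pink: (78 − 66)²/66 = 144/66 = 2.1818
cyan: (7 − 14)²/14 = 49/14 = 3.5000
Sum = 12.172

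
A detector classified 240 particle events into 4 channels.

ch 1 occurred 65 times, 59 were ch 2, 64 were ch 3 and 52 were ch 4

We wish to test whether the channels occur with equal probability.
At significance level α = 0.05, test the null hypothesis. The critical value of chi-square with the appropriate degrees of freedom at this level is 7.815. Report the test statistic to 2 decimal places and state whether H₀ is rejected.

1.77; do not reject

Under H₀ each category has probability 1/4, so each expected count is 240/4 = 60.
χ² = (65−60)²/60 + (59−60)²/60 + (64−60)²/60 + (52−60)²/60
   = 0.417 + 0.017 + 0.267 + 1.067
Sum = 1.77
df = 3. Since 1.77 < 7.815, we do not reject H₀.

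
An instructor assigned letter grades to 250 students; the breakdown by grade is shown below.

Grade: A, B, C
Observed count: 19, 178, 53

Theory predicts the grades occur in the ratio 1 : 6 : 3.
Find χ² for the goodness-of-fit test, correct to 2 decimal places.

Ratio total = 10. Expected counts: 250×1/10 = 25, 250×6/10 = 150, 250×3/10 = 75.
χ² = (19−25)²/25 + (178−150)²/150 + (53−75)²/75
   = 1.440 + 5.227 + 6.453
Sum = 13.12

13.12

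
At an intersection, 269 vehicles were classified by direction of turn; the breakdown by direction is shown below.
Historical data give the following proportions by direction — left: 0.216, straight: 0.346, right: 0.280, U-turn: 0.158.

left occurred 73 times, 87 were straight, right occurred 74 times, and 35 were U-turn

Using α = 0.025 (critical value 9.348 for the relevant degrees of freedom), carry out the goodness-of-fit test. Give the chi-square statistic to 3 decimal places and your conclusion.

Expected counts E_i = n·p_i: 269×0.216 = 58.104, 269×0.346 = 93.074, 269×0.280 = 75.32, 269×0.158 = 42.502.
left: (73 − 58.104)²/58.104 = 221.890816/58.104 = 3.8189
straight: (87 − 93.074)²/93.074 = 36.893476/93.074 = 0.3964
right: (74 − 75.32)²/75.32 = 1.7424/75.32 = 0.0231
U-turn: (35 − 42.502)²/42.502 = 56.280004/42.502 = 1.3242
Sum = 5.563
df = 3. Since 5.563 < 9.348, we do not reject H₀.

5.563; do not reject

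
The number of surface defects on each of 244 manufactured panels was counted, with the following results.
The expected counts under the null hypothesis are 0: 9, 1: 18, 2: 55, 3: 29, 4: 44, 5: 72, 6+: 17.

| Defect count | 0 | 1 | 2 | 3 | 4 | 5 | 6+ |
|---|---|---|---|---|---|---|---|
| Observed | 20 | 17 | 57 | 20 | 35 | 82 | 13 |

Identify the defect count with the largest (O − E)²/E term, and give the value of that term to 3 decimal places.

0: (20 − 9)²/9 = 121/9 = 13.4444
1: (17 − 18)²/18 = 1/18 = 0.0556
2: (57 − 55)²/55 = 4/55 = 0.0727
3: (20 − 29)²/29 = 81/29 = 2.7931
4: (35 − 44)²/44 = 81/44 = 1.8409
5: (82 − 72)²/72 = 100/72 = 1.3889
6+: (13 − 17)²/17 = 16/17 = 0.9412
The largest term is for 0: 13.444.

0, 13.444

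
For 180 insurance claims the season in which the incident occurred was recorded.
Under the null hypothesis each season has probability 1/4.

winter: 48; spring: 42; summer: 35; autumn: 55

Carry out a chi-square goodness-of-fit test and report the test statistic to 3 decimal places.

Under H₀ each category has probability 1/4, so each expected count is 180/4 = 45.
winter: (48 − 45)²/45 = 9/45 = 0.2000
spring: (42 − 45)²/45 = 9/45 = 0.2000
summer: (35 − 45)²/45 = 100/45 = 2.2222
autumn: (55 − 45)²/45 = 100/45 = 2.2222
Sum = 4.844

4.844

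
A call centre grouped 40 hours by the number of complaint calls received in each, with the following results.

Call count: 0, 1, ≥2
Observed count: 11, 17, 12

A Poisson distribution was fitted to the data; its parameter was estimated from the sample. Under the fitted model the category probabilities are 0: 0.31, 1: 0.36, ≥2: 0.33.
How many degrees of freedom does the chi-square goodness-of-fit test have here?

There are k = 3 categories and 1 parameter estimated from the data, so df = 3 − 1 − 1 = 1.

1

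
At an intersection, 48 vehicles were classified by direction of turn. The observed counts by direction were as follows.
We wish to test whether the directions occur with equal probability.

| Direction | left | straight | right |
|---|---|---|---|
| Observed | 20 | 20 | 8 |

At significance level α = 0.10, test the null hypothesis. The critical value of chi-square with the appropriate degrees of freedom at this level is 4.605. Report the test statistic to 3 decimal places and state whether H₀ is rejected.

6.000; reject

Under H₀ each category has probability 1/3, so each expected count is 48/3 = 16.
χ² = (20−16)²/16 + (20−16)²/16 + (8−16)²/16
   = 1.0000 + 1.0000 + 4.0000
Sum = 6.000
df = 2. Since 6.000 > 4.605, we reject H₀.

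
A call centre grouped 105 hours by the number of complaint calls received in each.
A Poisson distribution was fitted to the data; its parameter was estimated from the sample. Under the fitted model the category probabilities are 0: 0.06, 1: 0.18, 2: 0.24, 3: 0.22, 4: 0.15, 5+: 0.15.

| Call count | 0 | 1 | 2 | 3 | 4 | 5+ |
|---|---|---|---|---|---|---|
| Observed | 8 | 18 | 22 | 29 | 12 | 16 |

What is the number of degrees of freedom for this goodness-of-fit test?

There are k = 6 categories and 1 parameter estimated from the data, so df = 6 − 1 − 1 = 4.

4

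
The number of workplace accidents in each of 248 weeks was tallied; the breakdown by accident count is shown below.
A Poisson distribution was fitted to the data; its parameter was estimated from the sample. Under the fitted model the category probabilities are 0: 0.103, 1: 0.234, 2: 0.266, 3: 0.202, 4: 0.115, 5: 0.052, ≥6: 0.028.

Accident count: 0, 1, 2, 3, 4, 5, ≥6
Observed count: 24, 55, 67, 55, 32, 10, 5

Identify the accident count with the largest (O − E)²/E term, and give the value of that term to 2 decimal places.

Expected counts E_i = n·p_i: 248×0.103 = 25.544, 248×0.234 = 58.032, 248×0.266 = 65.968, 248×0.202 = 50.096, 248×0.115 = 28.52, 248×0.052 = 12.896, 248×0.028 = 6.944.
χ² = (24−25.544)²/25.544 + (55−58.032)²/58.032 + (67−65.968)²/65.968 + (55−50.096)²/50.096 + (32−28.52)²/28.52 + (10−12.896)²/12.896 + (5−6.944)²/6.944
   = 0.093 + 0.158 + 0.016 + 0.480 + 0.425 + 0.650 + 0.544
The largest term is for 5: 0.65.

5, 0.65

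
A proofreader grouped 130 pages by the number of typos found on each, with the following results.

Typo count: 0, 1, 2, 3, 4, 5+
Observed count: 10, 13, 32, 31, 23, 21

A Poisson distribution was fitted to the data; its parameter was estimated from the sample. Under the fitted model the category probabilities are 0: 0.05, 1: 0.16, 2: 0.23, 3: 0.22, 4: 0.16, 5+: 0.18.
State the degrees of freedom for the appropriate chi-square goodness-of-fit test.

4

There are k = 6 categories and 1 parameter estimated from the data, so df = 6 − 1 − 1 = 4.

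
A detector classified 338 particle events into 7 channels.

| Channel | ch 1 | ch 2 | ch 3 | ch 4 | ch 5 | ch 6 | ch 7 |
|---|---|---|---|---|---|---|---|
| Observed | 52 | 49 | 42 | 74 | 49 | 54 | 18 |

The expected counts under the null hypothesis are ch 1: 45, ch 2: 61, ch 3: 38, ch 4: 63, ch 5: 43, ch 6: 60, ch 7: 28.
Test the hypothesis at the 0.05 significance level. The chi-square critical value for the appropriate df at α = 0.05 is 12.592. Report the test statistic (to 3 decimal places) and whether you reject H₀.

cat         O        E   (O−E)²/E
ch 1       52       45     1.0889
ch 2       49       61     2.3607
ch 3       42       38     0.4211
ch 4       74       63     1.9206
ch 5       49       43     0.8372
ch 6       54       60     0.6000
ch 7       18       28     3.5714
Sum = 10.800
df = 6. Since 10.800 < 12.592, we do not reject H₀.

10.800; do not reject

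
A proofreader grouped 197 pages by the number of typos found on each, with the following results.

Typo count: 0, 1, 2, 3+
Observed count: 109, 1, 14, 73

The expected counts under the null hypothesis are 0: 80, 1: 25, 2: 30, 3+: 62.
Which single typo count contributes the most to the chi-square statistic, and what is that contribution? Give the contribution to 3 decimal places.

0: (109 − 80)²/80 = 841/80 = 10.5125
1: (1 − 25)²/25 = 576/25 = 23.0400
2: (14 − 30)²/30 = 256/30 = 8.5333
3+: (73 − 62)²/62 = 121/62 = 1.9516
The largest term is for 1: 23.040.

1, 23.040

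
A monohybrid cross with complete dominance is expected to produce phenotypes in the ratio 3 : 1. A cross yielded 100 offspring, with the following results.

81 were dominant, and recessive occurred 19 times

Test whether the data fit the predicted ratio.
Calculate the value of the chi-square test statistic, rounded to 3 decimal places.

1.920

Ratio total = 4. Expected counts: 100×3/4 = 75, 100×1/4 = 25.
cat            O        E   (O−E)²/E
dominant      81       75     0.4800
recessive     19       25     1.4400
Sum = 1.920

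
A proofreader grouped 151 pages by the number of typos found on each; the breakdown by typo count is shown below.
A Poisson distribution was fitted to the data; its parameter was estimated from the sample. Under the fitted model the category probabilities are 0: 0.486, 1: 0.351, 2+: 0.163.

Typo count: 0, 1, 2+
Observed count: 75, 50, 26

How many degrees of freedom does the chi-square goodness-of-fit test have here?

1

There are k = 3 categories and 1 parameter estimated from the data, so df = 3 − 1 − 1 = 1.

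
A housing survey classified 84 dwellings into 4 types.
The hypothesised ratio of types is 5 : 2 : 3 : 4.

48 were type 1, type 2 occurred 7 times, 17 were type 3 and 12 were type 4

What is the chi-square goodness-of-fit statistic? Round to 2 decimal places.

Ratio total = 14. Expected counts: 84×5/14 = 30, 84×2/14 = 12, 84×3/14 = 18, 84×4/14 = 24.
type 1: (48 − 30)²/30 = 324/30 = 10.800
type 2: (7 − 12)²/12 = 25/12 = 2.083
type 3: (17 − 18)²/18 = 1/18 = 0.056
type 4: (12 − 24)²/24 = 144/24 = 6.000
Sum = 18.94

18.94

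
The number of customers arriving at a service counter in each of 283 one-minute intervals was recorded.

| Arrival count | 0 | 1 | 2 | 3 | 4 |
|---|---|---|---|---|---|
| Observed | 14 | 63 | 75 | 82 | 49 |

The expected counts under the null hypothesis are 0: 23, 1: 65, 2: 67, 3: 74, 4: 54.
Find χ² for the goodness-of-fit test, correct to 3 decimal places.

cat         O        E   (O−E)²/E
0          14       23     3.5217
1          63       65     0.0615
2          75       67     0.9552
3          82       74     0.8649
4          49       54     0.4630
Sum = 5.866

5.866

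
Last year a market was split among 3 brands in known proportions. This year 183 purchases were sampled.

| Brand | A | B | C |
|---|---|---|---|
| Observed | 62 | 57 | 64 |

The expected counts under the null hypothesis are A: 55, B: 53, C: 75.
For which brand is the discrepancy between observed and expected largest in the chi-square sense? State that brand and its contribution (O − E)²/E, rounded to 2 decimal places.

C, 1.61

cat         O        E   (O−E)²/E
A          62       55      0.891
B          57       53      0.302
C          64       75      1.613
The largest term is for C: 1.61.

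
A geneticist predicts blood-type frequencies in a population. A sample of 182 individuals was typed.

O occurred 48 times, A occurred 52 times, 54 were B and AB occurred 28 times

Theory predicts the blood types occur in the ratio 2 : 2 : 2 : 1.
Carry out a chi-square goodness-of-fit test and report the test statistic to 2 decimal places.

0.54

Ratio total = 7. Expected counts: 182×2/7 = 52, 182×2/7 = 52, 182×2/7 = 52, 182×1/7 = 26.
cat         O        E   (O−E)²/E
O          48       52      0.308
A          52       52      0.000
B          54       52      0.077
AB         28       26      0.154
Sum = 0.54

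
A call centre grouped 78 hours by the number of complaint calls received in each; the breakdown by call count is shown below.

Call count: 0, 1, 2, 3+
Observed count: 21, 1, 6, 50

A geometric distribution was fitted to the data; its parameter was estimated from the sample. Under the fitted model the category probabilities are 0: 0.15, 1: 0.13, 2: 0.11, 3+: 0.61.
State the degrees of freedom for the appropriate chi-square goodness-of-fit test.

2

There are k = 4 categories and 1 parameter estimated from the data, so df = 4 − 1 − 1 = 2.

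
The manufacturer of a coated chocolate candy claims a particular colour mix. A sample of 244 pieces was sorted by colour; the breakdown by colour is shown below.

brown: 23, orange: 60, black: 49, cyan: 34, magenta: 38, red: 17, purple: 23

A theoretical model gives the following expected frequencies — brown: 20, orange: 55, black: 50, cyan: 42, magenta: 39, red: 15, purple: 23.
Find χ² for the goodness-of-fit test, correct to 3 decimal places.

χ² = (23−20)²/20 + (60−55)²/55 + (49−50)²/50 + (34−42)²/42 + (38−39)²/39 + (17−15)²/15 + (23−23)²/23
   = 0.4500 + 0.4545 + 0.0200 + 1.5238 + 0.0256 + 0.2667 + 0.0000
Sum = 2.741

2.741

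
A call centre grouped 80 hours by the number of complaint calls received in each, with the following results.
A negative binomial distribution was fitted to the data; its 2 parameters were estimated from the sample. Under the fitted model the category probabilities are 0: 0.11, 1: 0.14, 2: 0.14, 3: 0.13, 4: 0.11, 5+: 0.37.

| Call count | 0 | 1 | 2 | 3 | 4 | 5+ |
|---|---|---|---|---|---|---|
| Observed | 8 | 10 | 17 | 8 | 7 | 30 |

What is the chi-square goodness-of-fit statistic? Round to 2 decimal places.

Expected counts E_i = n·p_i: 80×0.11 = 8.8, 80×0.14 = 11.2, 80×0.14 = 11.2, 80×0.13 = 10.4, 80×0.11 = 8.8, 80×0.37 = 29.6.
χ² = (8−8.8)²/8.8 + (10−11.2)²/11.2 + (17−11.2)²/11.2 + (8−10.4)²/10.4 + (7−8.8)²/8.8 + (30−29.6)²/29.6
   = 0.073 + 0.129 + 3.004 + 0.554 + 0.368 + 0.005
Sum = 4.13

4.13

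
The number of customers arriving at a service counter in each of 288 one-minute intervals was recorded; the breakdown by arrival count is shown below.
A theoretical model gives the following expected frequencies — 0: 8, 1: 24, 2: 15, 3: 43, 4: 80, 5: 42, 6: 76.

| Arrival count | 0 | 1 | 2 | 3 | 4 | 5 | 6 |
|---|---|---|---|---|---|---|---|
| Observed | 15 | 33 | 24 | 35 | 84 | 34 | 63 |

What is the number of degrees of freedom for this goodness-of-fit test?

6

There are k = 7 categories and no parameters were estimated from the data, so df = 7 − 1 = 6.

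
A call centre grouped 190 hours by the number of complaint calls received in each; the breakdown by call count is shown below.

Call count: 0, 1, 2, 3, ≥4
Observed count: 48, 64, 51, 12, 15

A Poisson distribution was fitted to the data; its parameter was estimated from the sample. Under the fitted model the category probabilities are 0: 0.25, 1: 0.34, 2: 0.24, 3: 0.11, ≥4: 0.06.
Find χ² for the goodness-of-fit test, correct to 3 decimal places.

Expected counts E_i = n·p_i: 190×0.25 = 47.5, 190×0.34 = 64.6, 190×0.24 = 45.6, 190×0.11 = 20.9, 190×0.06 = 11.4.
0: (48 − 47.5)²/47.5 = 0.25/47.5 = 0.0053
1: (64 − 64.6)²/64.6 = 0.36/64.6 = 0.0056
2: (51 − 45.6)²/45.6 = 29.16/45.6 = 0.6395
3: (12 − 20.9)²/20.9 = 79.21/20.9 = 3.7900
≥4: (15 − 11.4)²/11.4 = 12.96/11.4 = 1.1368
Sum = 5.577

5.577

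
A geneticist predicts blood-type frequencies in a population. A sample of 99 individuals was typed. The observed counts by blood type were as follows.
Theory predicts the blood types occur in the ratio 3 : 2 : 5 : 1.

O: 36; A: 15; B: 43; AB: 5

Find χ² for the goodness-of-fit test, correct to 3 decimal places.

Ratio total = 11. Expected counts: 99×3/11 = 27, 99×2/11 = 18, 99×5/11 = 45, 99×1/11 = 9.
cat         O        E   (O−E)²/E
O          36       27     3.0000
A          15       18     0.5000
B          43       45     0.0889
AB          5        9     1.7778
Sum = 5.367

5.367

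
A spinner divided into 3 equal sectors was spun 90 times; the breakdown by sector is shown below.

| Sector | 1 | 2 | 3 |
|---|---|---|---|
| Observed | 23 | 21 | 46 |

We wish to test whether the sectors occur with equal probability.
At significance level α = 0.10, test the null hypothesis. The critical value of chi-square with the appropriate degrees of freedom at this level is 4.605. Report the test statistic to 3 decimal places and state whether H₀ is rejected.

Expected count for each of the 3 categories: 90/3 = 30.
1: (23 − 30)²/30 = 49/30 = 1.6333
2: (21 − 30)²/30 = 81/30 = 2.7000
3: (46 − 30)²/30 = 256/30 = 8.5333
Sum = 12.867
df = 2. Since 12.867 > 4.605, we reject H₀.

12.867; reject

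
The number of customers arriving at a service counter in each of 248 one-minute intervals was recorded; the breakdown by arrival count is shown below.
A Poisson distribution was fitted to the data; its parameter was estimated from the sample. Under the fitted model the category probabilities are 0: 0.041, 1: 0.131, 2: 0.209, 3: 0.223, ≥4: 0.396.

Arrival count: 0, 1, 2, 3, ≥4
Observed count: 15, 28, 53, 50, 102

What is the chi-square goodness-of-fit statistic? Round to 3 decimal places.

3.598

Expected counts E_i = n·p_i: 248×0.041 = 10.168, 248×0.131 = 32.488, 248×0.209 = 51.832, 248×0.223 = 55.304, 248×0.396 = 98.208.
0: (15 − 10.168)²/10.168 = 23.348224/10.168 = 2.2962
1: (28 − 32.488)²/32.488 = 20.142144/32.488 = 0.6200
2: (53 − 51.832)²/51.832 = 1.364224/51.832 = 0.0263
3: (50 − 55.304)²/55.304 = 28.132416/55.304 = 0.5087
≥4: (102 − 98.208)²/98.208 = 14.379264/98.208 = 0.1464
Sum = 3.598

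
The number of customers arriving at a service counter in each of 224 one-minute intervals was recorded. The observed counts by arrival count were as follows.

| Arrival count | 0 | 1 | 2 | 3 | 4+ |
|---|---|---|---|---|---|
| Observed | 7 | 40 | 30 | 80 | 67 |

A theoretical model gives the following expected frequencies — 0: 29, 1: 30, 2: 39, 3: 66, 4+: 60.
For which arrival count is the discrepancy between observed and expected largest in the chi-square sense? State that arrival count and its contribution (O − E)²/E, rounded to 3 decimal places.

0, 16.690

0: (7 − 29)²/29 = 484/29 = 16.6897
1: (40 − 30)²/30 = 100/30 = 3.3333
2: (30 − 39)²/39 = 81/39 = 2.0769
3: (80 − 66)²/66 = 196/66 = 2.9697
4+: (67 − 60)²/60 = 49/60 = 0.8167
The largest term is for 0: 16.690.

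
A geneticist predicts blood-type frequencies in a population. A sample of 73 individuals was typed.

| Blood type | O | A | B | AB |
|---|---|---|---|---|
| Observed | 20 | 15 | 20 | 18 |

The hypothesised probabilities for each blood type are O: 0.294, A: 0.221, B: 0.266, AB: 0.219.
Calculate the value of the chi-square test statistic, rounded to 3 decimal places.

0.450

Expected counts E_i = n·p_i: 73×0.294 = 21.462, 73×0.221 = 16.133, 73×0.266 = 19.418, 73×0.219 = 15.987.
cat         O        E   (O−E)²/E
O          20   21.462     0.0996
A          15   16.133     0.0796
B          20   19.418     0.0174
AB         18   15.987     0.2535
Sum = 0.450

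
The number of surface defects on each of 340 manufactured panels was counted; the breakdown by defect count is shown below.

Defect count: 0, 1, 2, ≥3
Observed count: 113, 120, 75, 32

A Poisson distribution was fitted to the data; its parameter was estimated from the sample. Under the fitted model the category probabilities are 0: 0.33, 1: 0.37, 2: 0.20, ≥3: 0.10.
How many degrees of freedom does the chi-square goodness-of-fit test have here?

2

There are k = 4 categories and 1 parameter estimated from the data, so df = 4 − 1 − 1 = 2.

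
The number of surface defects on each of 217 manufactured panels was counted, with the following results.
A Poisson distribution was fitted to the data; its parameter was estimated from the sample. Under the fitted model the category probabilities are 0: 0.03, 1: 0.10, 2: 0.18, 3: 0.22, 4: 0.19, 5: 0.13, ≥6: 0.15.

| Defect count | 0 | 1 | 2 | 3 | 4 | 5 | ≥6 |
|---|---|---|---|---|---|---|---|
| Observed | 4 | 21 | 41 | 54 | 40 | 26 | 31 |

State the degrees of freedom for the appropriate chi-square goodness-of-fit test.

5

There are k = 7 categories and 1 parameter estimated from the data, so df = 7 − 1 − 1 = 5.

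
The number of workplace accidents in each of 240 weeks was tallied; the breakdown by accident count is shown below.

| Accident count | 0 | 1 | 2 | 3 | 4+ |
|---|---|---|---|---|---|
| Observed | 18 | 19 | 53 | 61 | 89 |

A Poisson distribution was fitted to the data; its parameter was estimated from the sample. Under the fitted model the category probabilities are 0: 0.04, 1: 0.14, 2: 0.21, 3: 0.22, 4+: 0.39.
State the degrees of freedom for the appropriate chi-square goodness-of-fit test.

There are k = 5 categories and 1 parameter estimated from the data, so df = 5 − 1 − 1 = 3.

3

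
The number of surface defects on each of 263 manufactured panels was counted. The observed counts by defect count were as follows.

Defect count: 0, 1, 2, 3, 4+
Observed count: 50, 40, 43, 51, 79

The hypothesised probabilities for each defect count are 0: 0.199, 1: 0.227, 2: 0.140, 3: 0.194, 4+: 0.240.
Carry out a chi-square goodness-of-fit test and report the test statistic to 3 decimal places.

Expected counts E_i = n·p_i: 263×0.199 = 52.337, 263×0.227 = 59.701, 263×0.140 = 36.82, 263×0.194 = 51.022, 263×0.240 = 63.12.
χ² = (50−52.337)²/52.337 + (40−59.701)²/59.701 + (43−36.82)²/36.82 + (51−51.022)²/51.022 + (79−63.12)²/63.12
   = 0.1044 + 6.5012 + 1.0373 + 0.0000 + 3.9952
Sum = 11.638

11.638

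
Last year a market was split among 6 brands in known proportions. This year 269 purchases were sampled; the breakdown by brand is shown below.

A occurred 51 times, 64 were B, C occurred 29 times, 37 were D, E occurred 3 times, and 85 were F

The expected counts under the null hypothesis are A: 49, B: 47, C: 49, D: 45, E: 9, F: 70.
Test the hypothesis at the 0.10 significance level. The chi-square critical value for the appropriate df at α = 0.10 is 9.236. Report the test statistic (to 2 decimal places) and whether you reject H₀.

23.03; reject

χ² = (51−49)²/49 + (64−47)²/47 + (29−49)²/49 + (37−45)²/45 + (3−9)²/9 + (85−70)²/70
   = 0.082 + 6.149 + 8.163 + 1.422 + 4.000 + 3.214
Sum = 23.03
df = 5. Since 23.03 > 9.236, we reject H₀.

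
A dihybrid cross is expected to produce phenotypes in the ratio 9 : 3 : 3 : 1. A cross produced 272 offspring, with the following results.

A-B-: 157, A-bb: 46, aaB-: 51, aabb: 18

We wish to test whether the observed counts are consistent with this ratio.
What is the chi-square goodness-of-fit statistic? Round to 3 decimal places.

Ratio total = 16. Expected counts: 272×9/16 = 153, 272×3/16 = 51, 272×3/16 = 51, 272×1/16 = 17.
cat         O        E   (O−E)²/E
A-B-      157      153     0.1046
A-bb       46       51     0.4902
aaB-       51       51     0.0000
aabb       18       17     0.0588
Sum = 0.654

0.654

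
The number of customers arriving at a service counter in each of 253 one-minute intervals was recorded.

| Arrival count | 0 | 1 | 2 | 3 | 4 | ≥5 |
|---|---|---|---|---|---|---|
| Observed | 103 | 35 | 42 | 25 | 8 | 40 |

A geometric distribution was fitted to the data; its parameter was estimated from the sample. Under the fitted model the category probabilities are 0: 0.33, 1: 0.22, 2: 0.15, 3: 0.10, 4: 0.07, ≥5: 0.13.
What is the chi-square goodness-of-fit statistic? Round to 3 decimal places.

Expected counts E_i = n·p_i: 253×0.33 = 83.49, 253×0.22 = 55.66, 253×0.15 = 37.95, 253×0.10 = 25.3, 253×0.07 = 17.71, 253×0.13 = 32.89.
0: (103 − 83.49)²/83.49 = 380.6401/83.49 = 4.5591
1: (35 − 55.66)²/55.66 = 426.8356/55.66 = 7.6686
2: (42 − 37.95)²/37.95 = 16.4025/37.95 = 0.4322
3: (25 − 25.3)²/25.3 = 0.09/25.3 = 0.0036
4: (8 − 17.71)²/17.71 = 94.2841/17.71 = 5.3238
≥5: (40 − 32.89)²/32.89 = 50.5521/32.89 = 1.5370
Sum = 19.524

19.524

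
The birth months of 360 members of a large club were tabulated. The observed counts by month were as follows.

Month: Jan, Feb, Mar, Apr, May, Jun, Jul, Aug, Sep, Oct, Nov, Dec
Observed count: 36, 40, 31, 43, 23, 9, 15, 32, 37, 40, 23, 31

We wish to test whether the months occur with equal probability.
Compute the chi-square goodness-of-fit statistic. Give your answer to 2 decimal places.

40.80

Under H₀ each category has probability 1/12, so each expected count is 360/12 = 30.
cat         O        E   (O−E)²/E
Jan        36       30      1.200
Feb        40       30      3.333
Mar        31       30      0.033
Apr        43       30      5.633
May        23       30      1.633
Jun         9       30     14.700
Jul        15       30      7.500
Aug        32       30      0.133
Sep        37       30      1.633
Oct        40       30      3.333
Nov        23       30      1.633
Dec        31       30      0.033
Sum = 40.80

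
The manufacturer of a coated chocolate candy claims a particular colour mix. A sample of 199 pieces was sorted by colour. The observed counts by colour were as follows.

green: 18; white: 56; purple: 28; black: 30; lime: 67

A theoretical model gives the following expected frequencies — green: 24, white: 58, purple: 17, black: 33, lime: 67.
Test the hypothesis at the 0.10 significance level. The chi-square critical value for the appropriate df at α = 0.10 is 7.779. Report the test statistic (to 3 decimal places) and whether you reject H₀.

χ² = (18−24)²/24 + (56−58)²/58 + (28−17)²/17 + (30−33)²/33 + (67−67)²/67
   = 1.5000 + 0.0690 + 7.1176 + 0.2727 + 0.0000
Sum = 8.959
df = 4. Since 8.959 > 7.779, we reject H₀.

8.959; reject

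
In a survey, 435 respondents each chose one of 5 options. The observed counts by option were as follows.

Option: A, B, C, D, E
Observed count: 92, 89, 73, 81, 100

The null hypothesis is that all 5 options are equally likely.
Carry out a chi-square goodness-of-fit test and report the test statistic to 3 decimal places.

Expected count for each of the 5 categories: 435/5 = 87.
cat         O        E   (O−E)²/E
A          92       87     0.2874
B          89       87     0.0460
C          73       87     2.2529
D          81       87     0.4138
E         100       87     1.9425
Sum = 4.943

4.943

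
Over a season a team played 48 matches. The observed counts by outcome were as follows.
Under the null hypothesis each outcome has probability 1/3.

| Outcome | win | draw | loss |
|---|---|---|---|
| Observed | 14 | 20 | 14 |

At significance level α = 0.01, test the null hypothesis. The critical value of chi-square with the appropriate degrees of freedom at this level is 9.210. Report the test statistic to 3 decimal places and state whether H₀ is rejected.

1.500; do not reject

Under H₀ each category has probability 1/3, so each expected count is 48/3 = 16.
cat         O        E   (O−E)²/E
win        14       16     0.2500
draw       20       16     1.0000
loss       14       16     0.2500
Sum = 1.500
df = 2. Since 1.500 < 9.210, we do not reject H₀.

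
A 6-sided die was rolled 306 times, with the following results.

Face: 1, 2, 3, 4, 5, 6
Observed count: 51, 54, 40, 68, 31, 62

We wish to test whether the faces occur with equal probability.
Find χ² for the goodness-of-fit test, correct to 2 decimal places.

Under H₀ each category has probability 1/6, so each expected count is 306/6 = 51.
cat         O        E   (O−E)²/E
1          51       51      0.000
2          54       51      0.176
3          40       51      2.373
4          68       51      5.667
5          31       51      7.843
6          62       51      2.373
Sum = 18.43

18.43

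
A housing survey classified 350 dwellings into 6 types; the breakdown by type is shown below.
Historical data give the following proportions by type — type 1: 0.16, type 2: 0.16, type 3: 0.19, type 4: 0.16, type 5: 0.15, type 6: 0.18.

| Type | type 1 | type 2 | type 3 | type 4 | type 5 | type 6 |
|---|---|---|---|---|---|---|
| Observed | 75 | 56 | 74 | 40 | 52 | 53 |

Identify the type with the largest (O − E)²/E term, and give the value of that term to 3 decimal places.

Expected counts E_i = n·p_i: 350×0.16 = 56, 350×0.16 = 56, 350×0.19 = 66.5, 350×0.16 = 56, 350×0.15 = 52.5, 350×0.18 = 63.
type 1: (75 − 56)²/56 = 361/56 = 6.4464
type 2: (56 − 56)²/56 = 0/56 = 0.0000
type 3: (74 − 66.5)²/66.5 = 56.25/66.5 = 0.8459
type 4: (40 − 56)²/56 = 256/56 = 4.5714
type 5: (52 − 52.5)²/52.5 = 0.25/52.5 = 0.0048
type 6: (53 − 63)²/63 = 100/63 = 1.5873
The largest term is for type 1: 6.446.

type 1, 6.446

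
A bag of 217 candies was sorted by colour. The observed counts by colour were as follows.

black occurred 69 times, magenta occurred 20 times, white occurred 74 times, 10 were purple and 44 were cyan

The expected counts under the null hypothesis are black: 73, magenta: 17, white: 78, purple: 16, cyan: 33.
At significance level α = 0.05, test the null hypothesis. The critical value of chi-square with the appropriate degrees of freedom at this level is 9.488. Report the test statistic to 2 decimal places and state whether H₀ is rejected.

cat          O        E   (O−E)²/E
black       69       73      0.219
magenta     20       17      0.529
white       74       78      0.205
purple      10       16      2.250
cyan        44       33      3.667
Sum = 6.87
df = 4. Since 6.87 < 9.488, we do not reject H₀.

6.87; do not reject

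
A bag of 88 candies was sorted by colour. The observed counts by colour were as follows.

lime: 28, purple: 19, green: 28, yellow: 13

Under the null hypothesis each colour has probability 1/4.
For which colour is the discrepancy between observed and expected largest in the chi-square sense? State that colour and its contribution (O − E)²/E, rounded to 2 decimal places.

yellow, 3.68

Under H₀ each category has probability 1/4, so each expected count is 88/4 = 22.
cat         O        E   (O−E)²/E
lime       28       22      1.636
purple     19       22      0.409
green      28       22      1.636
yellow     13       22      3.682
The largest term is for yellow: 3.68.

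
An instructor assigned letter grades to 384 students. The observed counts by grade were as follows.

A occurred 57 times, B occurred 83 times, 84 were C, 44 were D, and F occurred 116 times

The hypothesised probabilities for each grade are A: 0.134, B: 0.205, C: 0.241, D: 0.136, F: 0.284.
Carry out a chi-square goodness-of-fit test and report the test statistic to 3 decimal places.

Expected counts E_i = n·p_i: 384×0.134 = 51.456, 384×0.205 = 78.72, 384×0.241 = 92.544, 384×0.136 = 52.224, 384×0.284 = 109.056.
A: (57 − 51.456)²/51.456 = 30.735936/51.456 = 0.5973
B: (83 − 78.72)²/78.72 = 18.3184/78.72 = 0.2327
C: (84 − 92.544)²/92.544 = 72.999936/92.544 = 0.7888
D: (44 − 52.224)²/52.224 = 67.634176/52.224 = 1.2951
F: (116 − 109.056)²/109.056 = 48.219136/109.056 = 0.4422
Sum = 3.356

3.356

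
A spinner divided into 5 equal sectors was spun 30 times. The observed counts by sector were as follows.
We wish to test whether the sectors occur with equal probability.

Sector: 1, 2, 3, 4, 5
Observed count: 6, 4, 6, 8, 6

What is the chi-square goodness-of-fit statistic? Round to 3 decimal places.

Under H₀ each category has probability 1/5, so each expected count is 30/5 = 6.
χ² = (6−6)²/6 + (4−6)²/6 + (6−6)²/6 + (8−6)²/6 + (6−6)²/6
   = 0.0000 + 0.6667 + 0.0000 + 0.6667 + 0.0000
Sum = 1.333

1.333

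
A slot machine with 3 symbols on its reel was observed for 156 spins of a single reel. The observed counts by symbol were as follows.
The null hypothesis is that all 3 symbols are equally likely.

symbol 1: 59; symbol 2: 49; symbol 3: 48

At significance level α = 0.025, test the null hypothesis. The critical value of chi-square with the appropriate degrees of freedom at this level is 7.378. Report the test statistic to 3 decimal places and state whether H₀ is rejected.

1.423; do not reject

Under H₀ each category has probability 1/3, so each expected count is 156/3 = 52.
cat           O        E   (O−E)²/E
symbol 1     59       52     0.9423
symbol 2     49       52     0.1731
symbol 3     48       52     0.3077
Sum = 1.423
df = 2. Since 1.423 < 7.378, we do not reject H₀.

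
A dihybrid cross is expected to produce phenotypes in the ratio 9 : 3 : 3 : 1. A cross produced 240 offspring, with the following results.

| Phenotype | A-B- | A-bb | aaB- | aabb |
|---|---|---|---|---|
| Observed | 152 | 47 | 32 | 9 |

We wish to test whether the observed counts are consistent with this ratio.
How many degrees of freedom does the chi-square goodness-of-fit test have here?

There are k = 4 categories and no parameters were estimated from the data, so df = 4 − 1 = 3.

3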